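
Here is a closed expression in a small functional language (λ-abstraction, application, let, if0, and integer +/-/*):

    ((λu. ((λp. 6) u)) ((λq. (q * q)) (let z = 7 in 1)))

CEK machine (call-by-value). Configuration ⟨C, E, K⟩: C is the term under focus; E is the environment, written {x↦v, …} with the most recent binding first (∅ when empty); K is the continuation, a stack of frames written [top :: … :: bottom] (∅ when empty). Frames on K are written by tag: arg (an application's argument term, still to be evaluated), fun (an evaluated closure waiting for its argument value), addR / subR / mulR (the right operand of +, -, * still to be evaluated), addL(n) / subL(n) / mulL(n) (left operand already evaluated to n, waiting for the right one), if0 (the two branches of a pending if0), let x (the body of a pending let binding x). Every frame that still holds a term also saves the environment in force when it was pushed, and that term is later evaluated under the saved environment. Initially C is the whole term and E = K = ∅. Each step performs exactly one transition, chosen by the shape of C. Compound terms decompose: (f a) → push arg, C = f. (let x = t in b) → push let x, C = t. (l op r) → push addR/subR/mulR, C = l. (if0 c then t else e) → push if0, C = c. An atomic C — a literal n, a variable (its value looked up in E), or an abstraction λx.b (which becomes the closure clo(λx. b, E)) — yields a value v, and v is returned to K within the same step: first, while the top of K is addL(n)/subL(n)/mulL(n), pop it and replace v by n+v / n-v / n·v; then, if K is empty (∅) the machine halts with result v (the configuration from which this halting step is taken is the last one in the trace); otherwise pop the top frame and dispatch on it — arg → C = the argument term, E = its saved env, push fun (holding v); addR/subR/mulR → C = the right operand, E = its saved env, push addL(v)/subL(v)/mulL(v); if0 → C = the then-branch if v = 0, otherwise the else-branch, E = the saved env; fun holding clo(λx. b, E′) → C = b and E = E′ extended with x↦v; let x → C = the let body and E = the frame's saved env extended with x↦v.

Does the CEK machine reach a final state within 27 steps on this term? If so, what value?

Answer: 6

Machine steps:
[0] [C=((λu. ((λp. 6) u)) ((λq. (q * q)) (let z = 7 in 1))) | E=∅ | K=∅]
[1] [C=(λu. ((λp. 6) u)) | E=∅ | K=[arg]]
[2] [C=((λq. (q * q)) (let z = 7 in 1)) | E=∅ | K=[fun]]
[3] [C=(λq. (q * q)) | E=∅ | K=[arg :: fun]]
[4] [C=(let z = 7 in 1) | E=∅ | K=[fun :: fun]]
[5] [C=7 | E=∅ | K=[let z :: fun :: fun]]
[6] [C=1 | E={z↦7} | K=[fun :: fun]]
[7] [C=(q * q) | E={q↦1} | K=[fun]]
[8] [C=q | E={q↦1} | K=[mulR :: fun]]
[9] [C=q | E={q↦1} | K=[mulL(1) :: fun]]
[10] [C=((λp. 6) u) | E={u↦1} | K=∅]
[11] [C=(λp. 6) | E={u↦1} | K=[arg]]
[12] [C=u | E={u↦1} | K=[fun]]
[13] [C=6 | E={p↦1, u↦1} | K=∅]
→ final value 6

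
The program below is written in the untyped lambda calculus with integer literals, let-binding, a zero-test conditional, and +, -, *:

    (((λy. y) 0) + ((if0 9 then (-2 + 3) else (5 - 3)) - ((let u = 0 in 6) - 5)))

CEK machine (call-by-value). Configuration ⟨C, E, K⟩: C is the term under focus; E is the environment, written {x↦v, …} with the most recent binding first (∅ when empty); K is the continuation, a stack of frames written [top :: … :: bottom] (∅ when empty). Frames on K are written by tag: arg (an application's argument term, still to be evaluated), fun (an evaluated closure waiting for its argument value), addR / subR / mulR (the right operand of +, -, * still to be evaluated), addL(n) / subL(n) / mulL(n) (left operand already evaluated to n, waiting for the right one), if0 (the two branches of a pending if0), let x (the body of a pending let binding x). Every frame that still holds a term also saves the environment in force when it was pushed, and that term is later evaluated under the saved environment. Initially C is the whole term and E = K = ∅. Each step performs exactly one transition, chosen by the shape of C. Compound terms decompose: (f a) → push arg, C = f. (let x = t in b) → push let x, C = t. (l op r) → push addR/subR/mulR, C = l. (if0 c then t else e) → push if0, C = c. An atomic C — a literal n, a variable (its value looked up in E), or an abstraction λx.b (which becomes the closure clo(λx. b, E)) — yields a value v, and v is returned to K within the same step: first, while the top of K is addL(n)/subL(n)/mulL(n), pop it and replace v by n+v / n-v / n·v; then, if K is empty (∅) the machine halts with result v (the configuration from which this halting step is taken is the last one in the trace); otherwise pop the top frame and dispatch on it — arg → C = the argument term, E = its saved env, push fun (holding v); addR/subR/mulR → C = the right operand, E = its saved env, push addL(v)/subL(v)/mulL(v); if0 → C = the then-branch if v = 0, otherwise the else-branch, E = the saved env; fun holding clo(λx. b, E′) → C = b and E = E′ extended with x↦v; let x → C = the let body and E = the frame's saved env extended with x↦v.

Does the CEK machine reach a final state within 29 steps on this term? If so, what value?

0. <C=(((λy. y) 0) + ((if0 9 then (-2 + 3) else (5 - 3)) - ((let u = 0 in 6) - 5))), E=∅, K=∅>
1. <C=((λy. y) 0), E=∅, K=[addR]>
2. <C=(λy. y), E=∅, K=[arg :: addR]>
3. <C=0, E=∅, K=[fun :: addR]>
4. <C=y, E={y↦0}, K=[addR]>
5. <C=((if0 9 then (-2 + 3) else (5 - 3)) - ((let u = 0 in 6) - 5)), E=∅, K=[addL(0)]>
6. <C=(if0 9 then (-2 + 3) else (5 - 3)), E=∅, K=[subR :: addL(0)]>
7. <C=9, E=∅, K=[if0 :: subR :: addL(0)]>
8. <C=(5 - 3), E=∅, K=[subR :: addL(0)]>
9. <C=5, E=∅, K=[subR :: subR :: addL(0)]>
10. <C=3, E=∅, K=[subL(5) :: subR :: addL(0)]>
11. <C=((let u = 0 in 6) - 5), E=∅, K=[subL(2) :: addL(0)]>
12. <C=(let u = 0 in 6), E=∅, K=[subR :: subL(2) :: addL(0)]>
13. <C=0, E=∅, K=[let u :: subR :: subL(2) :: addL(0)]>
14. <C=6, E={u↦0}, K=[subR :: subL(2) :: addL(0)]>
15. <C=5, E=∅, K=[subL(6) :: subL(2) :: addL(0)]>
→ final value 1

Answer: 1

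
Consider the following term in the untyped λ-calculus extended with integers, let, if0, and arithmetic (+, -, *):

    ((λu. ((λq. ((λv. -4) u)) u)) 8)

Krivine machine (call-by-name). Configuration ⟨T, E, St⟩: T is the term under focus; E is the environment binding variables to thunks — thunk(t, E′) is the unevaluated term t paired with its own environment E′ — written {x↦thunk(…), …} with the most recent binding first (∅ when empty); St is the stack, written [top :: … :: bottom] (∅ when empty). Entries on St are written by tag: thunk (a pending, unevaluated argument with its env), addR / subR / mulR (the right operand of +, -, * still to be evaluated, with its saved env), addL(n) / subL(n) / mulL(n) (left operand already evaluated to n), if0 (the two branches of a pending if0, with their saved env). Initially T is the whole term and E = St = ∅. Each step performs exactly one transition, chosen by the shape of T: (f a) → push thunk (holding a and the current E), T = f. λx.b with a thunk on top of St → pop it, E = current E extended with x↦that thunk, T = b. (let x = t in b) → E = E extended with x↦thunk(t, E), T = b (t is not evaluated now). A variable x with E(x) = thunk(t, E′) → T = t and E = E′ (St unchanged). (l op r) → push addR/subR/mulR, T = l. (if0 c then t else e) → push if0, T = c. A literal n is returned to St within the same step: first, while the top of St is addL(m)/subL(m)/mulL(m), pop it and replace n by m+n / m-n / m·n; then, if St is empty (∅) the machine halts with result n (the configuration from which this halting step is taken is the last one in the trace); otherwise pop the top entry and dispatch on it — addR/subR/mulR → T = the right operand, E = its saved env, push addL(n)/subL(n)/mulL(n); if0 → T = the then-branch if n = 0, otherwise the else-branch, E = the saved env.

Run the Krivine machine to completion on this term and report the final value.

t=0: ⟨T=((λu. ((λq. ((λv. -4) u)) u)) 8); E=∅; St=∅⟩
t=1: ⟨T=(λu. ((λq. ((λv. -4) u)) u)); E=∅; St=[thunk]⟩
t=2: ⟨T=((λq. ((λv. -4) u)) u); E={u↦thunk(8, ∅)}; St=∅⟩
t=3: ⟨T=(λq. ((λv. -4) u)); E={u↦thunk(8, ∅)}; St=[thunk]⟩
t=4: ⟨T=((λv. -4) u); E={q↦thunk(u, {u↦thunk(8, ∅)}), u↦thunk(8, ∅)}; St=∅⟩
t=5: ⟨T=(λv. -4); E={q↦thunk(u, {u↦thunk(8, ∅)}), u↦thunk(8, ∅)}; St=[thunk]⟩
t=6: ⟨T=-4; E={v↦thunk(u, {q↦thunk(u, {u↦thunk(8, ∅)}), u↦thunk(8, ∅)}), q↦thunk(u, {u↦thunk(8, ∅)}), u↦thunk(8, ∅)}; St=∅⟩
→ final value -4

Answer: -4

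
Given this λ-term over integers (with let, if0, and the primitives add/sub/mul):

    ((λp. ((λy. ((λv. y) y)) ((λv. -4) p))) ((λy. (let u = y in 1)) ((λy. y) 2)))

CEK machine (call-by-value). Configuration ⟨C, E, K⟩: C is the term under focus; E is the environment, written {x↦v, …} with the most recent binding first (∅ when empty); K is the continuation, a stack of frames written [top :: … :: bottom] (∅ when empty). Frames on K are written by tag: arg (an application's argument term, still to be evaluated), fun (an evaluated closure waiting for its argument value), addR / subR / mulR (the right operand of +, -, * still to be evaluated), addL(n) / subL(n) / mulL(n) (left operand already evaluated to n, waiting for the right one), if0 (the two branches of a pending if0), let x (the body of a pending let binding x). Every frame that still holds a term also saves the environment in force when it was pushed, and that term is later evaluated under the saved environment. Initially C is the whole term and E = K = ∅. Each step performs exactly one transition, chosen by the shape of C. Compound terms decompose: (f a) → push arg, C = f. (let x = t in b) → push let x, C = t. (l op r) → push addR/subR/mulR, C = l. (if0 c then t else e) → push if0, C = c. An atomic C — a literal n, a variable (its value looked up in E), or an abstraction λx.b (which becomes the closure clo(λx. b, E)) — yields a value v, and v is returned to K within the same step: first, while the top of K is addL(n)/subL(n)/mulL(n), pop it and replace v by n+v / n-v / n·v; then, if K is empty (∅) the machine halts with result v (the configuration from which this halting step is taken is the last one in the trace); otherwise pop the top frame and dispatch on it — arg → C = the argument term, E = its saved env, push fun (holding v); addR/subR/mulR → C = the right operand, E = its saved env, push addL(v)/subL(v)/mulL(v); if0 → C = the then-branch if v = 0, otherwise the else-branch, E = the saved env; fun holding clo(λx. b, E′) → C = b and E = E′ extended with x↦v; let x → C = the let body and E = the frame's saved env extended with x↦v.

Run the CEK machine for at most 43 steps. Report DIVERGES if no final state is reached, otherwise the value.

Answer: -4

Execution trace:
0. ⟨C=((λp. ((λy. ((λv. y) y)) ((λv. -4) p))) ((λy. (let u = y in 1)) ((λy. y) 2))); E=∅; K=∅⟩
1. ⟨C=(λp. ((λy. ((λv. y) y)) ((λv. -4) p))); E=∅; K=[arg]⟩
2. ⟨C=((λy. (let u = y in 1)) ((λy. y) 2)); E=∅; K=[fun]⟩
3. ⟨C=(λy. (let u = y in 1)); E=∅; K=[arg :: fun]⟩
4. ⟨C=((λy. y) 2); E=∅; K=[fun :: fun]⟩
5. ⟨C=(λy. y); E=∅; K=[arg :: fun :: fun]⟩
6. ⟨C=2; E=∅; K=[fun :: fun :: fun]⟩
7. ⟨C=y; E={y↦2}; K=[fun :: fun]⟩
8. ⟨C=(let u = y in 1); E={y↦2}; K=[fun]⟩
9. ⟨C=y; E={y↦2}; K=[let u :: fun]⟩
10. ⟨C=1; E={u↦2, y↦2}; K=[fun]⟩
11. ⟨C=((λy. ((λv. y) y)) ((λv. -4) p)); E={p↦1}; K=∅⟩
12. ⟨C=(λy. ((λv. y) y)); E={p↦1}; K=[arg]⟩
13. ⟨C=((λv. -4) p); E={p↦1}; K=[fun]⟩
14. ⟨C=(λv. -4); E={p↦1}; K=[arg :: fun]⟩
15. ⟨C=p; E={p↦1}; K=[fun :: fun]⟩
16. ⟨C=-4; E={v↦1, p↦1}; K=[fun]⟩
17. ⟨C=((λv. y) y); E={y↦-4, p↦1}; K=∅⟩
18. ⟨C=(λv. y); E={y↦-4, p↦1}; K=[arg]⟩
19. ⟨C=y; E={y↦-4, p↦1}; K=[fun]⟩
20. ⟨C=y; E={v↦-4, y↦-4, p↦1}; K=∅⟩
→ final value -4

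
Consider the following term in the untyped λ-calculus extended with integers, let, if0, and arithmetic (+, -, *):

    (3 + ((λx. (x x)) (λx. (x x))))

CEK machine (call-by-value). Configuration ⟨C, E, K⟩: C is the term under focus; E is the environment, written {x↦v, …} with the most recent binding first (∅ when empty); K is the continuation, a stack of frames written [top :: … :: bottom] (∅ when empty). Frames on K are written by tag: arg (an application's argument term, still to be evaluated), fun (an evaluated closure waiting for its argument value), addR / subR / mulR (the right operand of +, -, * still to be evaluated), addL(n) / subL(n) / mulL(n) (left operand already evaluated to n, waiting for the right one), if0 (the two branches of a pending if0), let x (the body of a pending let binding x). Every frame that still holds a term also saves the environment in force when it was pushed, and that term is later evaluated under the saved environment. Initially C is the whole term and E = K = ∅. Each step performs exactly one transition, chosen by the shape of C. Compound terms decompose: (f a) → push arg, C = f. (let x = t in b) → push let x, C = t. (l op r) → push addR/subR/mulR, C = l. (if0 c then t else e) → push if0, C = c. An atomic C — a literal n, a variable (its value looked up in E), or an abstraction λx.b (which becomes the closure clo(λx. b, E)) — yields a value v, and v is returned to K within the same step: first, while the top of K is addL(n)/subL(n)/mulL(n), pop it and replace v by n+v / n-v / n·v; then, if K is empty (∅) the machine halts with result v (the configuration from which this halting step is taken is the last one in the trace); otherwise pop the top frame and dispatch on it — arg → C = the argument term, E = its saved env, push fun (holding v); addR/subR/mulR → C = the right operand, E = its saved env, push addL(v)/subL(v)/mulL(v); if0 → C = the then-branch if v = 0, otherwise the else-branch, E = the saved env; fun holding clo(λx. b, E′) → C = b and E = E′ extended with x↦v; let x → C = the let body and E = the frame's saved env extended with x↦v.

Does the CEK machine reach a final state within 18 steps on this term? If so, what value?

0. ⟨C=(3 + ((λx. (x x)) (λx. (x x)))); E=∅; K=∅⟩
1. ⟨C=3; E=∅; K=[addR]⟩
2. ⟨C=((λx. (x x)) (λx. (x x))); E=∅; K=[addL(3)]⟩
3. ⟨C=(λx. (x x)); E=∅; K=[arg :: addL(3)]⟩
4. ⟨C=(λx. (x x)); E=∅; K=[fun :: addL(3)]⟩
5. ⟨C=(x x); E={x↦clo(λx. (x x), ∅)}; K=[addL(3)]⟩
6. ⟨C=x; E={x↦clo(λx. (x x), ∅)}; K=[arg :: addL(3)]⟩
7. ⟨C=x; E={x↦clo(λx. (x x), ∅)}; K=[fun :: addL(3)]⟩
… configuration repeats with period 3 (steps 5–7 recur indefinitely) …

Answer: DIVERGES (no final state within 18 steps)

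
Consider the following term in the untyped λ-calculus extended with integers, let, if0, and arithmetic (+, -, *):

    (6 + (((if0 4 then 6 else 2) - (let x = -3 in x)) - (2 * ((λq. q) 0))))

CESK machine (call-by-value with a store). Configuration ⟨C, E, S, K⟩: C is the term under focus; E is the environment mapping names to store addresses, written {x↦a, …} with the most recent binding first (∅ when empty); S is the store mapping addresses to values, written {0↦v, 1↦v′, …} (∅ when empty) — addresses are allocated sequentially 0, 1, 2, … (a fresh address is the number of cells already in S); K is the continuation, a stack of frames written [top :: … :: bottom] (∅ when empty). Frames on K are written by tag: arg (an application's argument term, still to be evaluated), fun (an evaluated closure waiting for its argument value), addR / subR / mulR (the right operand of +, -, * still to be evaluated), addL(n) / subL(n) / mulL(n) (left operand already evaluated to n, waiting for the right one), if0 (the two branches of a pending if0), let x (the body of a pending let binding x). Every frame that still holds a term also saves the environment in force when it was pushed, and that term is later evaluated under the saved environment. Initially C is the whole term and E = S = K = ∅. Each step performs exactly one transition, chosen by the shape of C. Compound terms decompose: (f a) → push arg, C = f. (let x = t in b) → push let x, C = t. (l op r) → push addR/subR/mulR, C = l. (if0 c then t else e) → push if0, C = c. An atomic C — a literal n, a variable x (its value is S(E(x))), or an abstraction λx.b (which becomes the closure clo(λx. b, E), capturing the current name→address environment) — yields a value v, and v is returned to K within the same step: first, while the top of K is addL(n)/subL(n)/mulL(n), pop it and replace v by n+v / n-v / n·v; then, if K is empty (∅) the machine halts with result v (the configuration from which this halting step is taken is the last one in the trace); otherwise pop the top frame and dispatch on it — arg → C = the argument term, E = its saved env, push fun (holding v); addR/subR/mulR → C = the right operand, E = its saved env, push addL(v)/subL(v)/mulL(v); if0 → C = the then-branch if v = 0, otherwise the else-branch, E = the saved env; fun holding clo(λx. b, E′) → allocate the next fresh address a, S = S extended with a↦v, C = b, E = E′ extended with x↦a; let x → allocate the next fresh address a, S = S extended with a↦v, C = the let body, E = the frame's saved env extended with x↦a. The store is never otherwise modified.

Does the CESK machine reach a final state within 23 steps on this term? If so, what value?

0. ⟨C=(6 + (((if0 4 then 6 else 2) - (let x = -3 in x)) - (2 * ((λq. q) 0)))); E=∅; S=∅; K=∅⟩
1. ⟨C=6; E=∅; S=∅; K=[addR]⟩
2. ⟨C=(((if0 4 then 6 else 2) - (let x = -3 in x)) - (2 * ((λq. q) 0))); E=∅; S=∅; K=[addL(6)]⟩
3. ⟨C=((if0 4 then 6 else 2) - (let x = -3 in x)); E=∅; S=∅; K=[subR :: addL(6)]⟩
4. ⟨C=(if0 4 then 6 else 2); E=∅; S=∅; K=[subR :: subR :: addL(6)]⟩
5. ⟨C=4; E=∅; S=∅; K=[if0 :: subR :: subR :: addL(6)]⟩
6. ⟨C=2; E=∅; S=∅; K=[subR :: subR :: addL(6)]⟩
7. ⟨C=(let x = -3 in x); E=∅; S=∅; K=[subL(2) :: subR :: addL(6)]⟩
8. ⟨C=-3; E=∅; S=∅; K=[let x :: subL(2) :: subR :: addL(6)]⟩
9. ⟨C=x; E={x↦0}; S={0↦-3}; K=[subL(2) :: subR :: addL(6)]⟩
10. ⟨C=(2 * ((λq. q) 0)); E=∅; S={0↦-3}; K=[subL(5) :: addL(6)]⟩
11. ⟨C=2; E=∅; S={0↦-3}; K=[mulR :: subL(5) :: addL(6)]⟩
12. ⟨C=((λq. q) 0); E=∅; S={0↦-3}; K=[mulL(2) :: subL(5) :: addL(6)]⟩
13. ⟨C=(λq. q); E=∅; S={0↦-3}; K=[arg :: mulL(2) :: subL(5) :: addL(6)]⟩
14. ⟨C=0; E=∅; S={0↦-3}; K=[fun :: mulL(2) :: subL(5) :: addL(6)]⟩
15. ⟨C=q; E={q↦1}; S={0↦-3, 1↦0}; K=[mulL(2) :: subL(5) :: addL(6)]⟩
→ final value 11

Answer: 11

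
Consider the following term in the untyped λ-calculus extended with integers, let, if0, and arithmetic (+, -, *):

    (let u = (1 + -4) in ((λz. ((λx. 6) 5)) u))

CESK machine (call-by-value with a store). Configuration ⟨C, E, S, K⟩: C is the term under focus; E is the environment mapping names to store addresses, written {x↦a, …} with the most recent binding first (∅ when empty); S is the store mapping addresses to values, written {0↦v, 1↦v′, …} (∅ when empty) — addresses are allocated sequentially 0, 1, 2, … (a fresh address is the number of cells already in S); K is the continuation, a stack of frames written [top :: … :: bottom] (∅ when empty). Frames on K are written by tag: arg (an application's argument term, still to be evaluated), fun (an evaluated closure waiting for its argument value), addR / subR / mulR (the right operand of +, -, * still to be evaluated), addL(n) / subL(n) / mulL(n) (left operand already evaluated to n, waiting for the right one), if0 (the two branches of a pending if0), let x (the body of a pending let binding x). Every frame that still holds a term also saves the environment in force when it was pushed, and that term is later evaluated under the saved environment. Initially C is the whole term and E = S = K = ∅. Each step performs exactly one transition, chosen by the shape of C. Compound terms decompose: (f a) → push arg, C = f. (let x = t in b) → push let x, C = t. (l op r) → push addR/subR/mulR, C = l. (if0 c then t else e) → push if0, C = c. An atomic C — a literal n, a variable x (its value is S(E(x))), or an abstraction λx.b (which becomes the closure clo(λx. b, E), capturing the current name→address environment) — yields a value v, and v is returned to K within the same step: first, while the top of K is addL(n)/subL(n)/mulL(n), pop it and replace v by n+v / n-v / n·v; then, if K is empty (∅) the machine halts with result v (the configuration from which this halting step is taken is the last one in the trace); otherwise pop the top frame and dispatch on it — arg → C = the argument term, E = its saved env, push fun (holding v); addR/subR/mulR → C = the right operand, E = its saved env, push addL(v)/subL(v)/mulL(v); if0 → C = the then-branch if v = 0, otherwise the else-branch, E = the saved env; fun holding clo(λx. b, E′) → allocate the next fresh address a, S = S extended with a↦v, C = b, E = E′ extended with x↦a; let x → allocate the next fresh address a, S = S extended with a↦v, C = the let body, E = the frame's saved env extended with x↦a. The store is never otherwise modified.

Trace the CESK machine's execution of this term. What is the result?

Answer: 6

Machine steps:
[0] ⟨C=(let u = (1 + -4) in ((λz. ((λx. 6) 5)) u)); E=∅; S=∅; K=∅⟩
[1] ⟨C=(1 + -4); E=∅; S=∅; K=[let u]⟩
[2] ⟨C=1; E=∅; S=∅; K=[addR :: let u]⟩
[3] ⟨C=-4; E=∅; S=∅; K=[addL(1) :: let u]⟩
[4] ⟨C=((λz. ((λx. 6) 5)) u); E={u↦0}; S={0↦-3}; K=∅⟩
[5] ⟨C=(λz. ((λx. 6) 5)); E={u↦0}; S={0↦-3}; K=[arg]⟩
[6] ⟨C=u; E={u↦0}; S={0↦-3}; K=[fun]⟩
[7] ⟨C=((λx. 6) 5); E={z↦1, u↦0}; S={0↦-3, 1↦-3}; K=∅⟩
[8] ⟨C=(λx. 6); E={z↦1, u↦0}; S={0↦-3, 1↦-3}; K=[arg]⟩
[9] ⟨C=5; E={z↦1, u↦0}; S={0↦-3, 1↦-3}; K=[fun]⟩
[10] ⟨C=6; E={x↦2, z↦1, u↦0}; S={0↦-3, 1↦-3, 2↦5}; K=∅⟩
→ final value 6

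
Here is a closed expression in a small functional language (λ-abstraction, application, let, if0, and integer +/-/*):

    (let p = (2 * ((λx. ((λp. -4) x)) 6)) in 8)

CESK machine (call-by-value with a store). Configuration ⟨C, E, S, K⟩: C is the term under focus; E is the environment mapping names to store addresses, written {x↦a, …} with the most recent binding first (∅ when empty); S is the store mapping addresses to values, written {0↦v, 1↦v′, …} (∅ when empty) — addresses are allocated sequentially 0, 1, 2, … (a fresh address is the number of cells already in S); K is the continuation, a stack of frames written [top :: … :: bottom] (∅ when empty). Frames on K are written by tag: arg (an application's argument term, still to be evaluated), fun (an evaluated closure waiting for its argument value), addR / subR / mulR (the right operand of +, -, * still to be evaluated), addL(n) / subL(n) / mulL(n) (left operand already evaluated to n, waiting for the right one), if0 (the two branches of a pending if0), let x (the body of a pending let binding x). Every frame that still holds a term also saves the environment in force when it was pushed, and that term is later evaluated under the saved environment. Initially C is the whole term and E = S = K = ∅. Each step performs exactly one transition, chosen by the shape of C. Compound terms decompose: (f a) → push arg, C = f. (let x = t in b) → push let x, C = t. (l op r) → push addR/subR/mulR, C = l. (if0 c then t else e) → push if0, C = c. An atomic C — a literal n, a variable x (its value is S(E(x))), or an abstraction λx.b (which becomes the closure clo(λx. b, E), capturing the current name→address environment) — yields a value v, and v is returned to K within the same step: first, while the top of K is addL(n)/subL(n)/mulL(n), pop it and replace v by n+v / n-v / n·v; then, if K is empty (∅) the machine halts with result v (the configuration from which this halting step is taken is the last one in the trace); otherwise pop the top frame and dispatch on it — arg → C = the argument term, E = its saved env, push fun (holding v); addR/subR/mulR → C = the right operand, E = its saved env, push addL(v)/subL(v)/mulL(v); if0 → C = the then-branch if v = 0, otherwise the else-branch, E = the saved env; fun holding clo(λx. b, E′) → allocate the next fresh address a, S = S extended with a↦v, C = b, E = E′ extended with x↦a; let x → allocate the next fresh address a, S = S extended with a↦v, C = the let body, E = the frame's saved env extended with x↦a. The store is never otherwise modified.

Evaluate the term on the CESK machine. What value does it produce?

[0] <C=(let p = (2 * ((λx. ((λp. -4) x)) 6)) in 8), E=∅, S=∅, K=∅>
[1] <C=(2 * ((λx. ((λp. -4) x)) 6)), E=∅, S=∅, K=[let p]>
[2] <C=2, E=∅, S=∅, K=[mulR :: let p]>
[3] <C=((λx. ((λp. -4) x)) 6), E=∅, S=∅, K=[mulL(2) :: let p]>
[4] <C=(λx. ((λp. -4) x)), E=∅, S=∅, K=[arg :: mulL(2) :: let p]>
[5] <C=6, E=∅, S=∅, K=[fun :: mulL(2) :: let p]>
[6] <C=((λp. -4) x), E={x↦0}, S={0↦6}, K=[mulL(2) :: let p]>
[7] <C=(λp. -4), E={x↦0}, S={0↦6}, K=[arg :: mulL(2) :: let p]>
[8] <C=x, E={x↦0}, S={0↦6}, K=[fun :: mulL(2) :: let p]>
[9] <C=-4, E={p↦1, x↦0}, S={0↦6, 1↦6}, K=[mulL(2) :: let p]>
[10] <C=8, E={p↦2}, S={0↦6, 1↦6, 2↦-8}, K=∅>
→ final value 8

Answer: 8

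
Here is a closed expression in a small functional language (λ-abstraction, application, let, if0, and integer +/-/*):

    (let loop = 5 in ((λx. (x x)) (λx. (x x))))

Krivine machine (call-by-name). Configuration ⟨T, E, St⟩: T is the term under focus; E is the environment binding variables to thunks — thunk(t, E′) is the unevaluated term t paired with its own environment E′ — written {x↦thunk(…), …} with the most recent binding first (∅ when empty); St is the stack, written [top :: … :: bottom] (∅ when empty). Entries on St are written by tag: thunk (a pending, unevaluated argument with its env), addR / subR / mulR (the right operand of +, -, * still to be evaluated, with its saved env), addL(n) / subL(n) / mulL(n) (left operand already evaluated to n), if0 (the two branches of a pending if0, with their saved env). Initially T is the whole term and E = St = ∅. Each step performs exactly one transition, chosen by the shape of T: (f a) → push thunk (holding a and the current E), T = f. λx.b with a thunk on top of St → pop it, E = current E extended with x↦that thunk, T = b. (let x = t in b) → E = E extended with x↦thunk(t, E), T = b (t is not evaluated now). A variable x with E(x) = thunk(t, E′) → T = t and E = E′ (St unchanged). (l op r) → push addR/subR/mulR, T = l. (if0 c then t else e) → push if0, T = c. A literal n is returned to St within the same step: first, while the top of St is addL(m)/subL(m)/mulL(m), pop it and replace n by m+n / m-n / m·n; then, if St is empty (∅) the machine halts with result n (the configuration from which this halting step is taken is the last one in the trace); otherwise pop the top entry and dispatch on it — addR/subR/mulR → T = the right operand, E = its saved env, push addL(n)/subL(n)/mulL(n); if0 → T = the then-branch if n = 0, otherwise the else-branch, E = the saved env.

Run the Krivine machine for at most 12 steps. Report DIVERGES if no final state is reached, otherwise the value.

step 0: ⟨T=(let loop = 5 in ((λx. (x x)) (λx. (x x)))); E=∅; St=∅⟩
step 1: ⟨T=((λx. (x x)) (λx. (x x))); E={loop↦thunk(5, ∅)}; St=∅⟩
step 2: ⟨T=(λx. (x x)); E={loop↦thunk(5, ∅)}; St=[thunk]⟩
step 3: ⟨T=(x x); E={x↦thunk((λx. (x x)), {loop↦thunk(5, ∅)}), loop↦thunk(5, ∅)}; St=∅⟩
step 4: ⟨T=x; E={x↦thunk((λx. (x x)), {loop↦thunk(5, ∅)}), loop↦thunk(5, ∅)}; St=[thunk]⟩
step 5: ⟨T=(λx. (x x)); E={loop↦thunk(5, ∅)}; St=[thunk]⟩
step 6: ⟨T=(x x); E={x↦thunk(x, {x↦thunk((λx. (x x)), {loop↦thunk(5, ∅)}), loop↦thunk(5, ∅)}), loop↦thunk(5, ∅)}; St=∅⟩
step 7: ⟨T=x; E={x↦thunk(x, {x↦thunk((λx. (x x)), {loop↦thunk(5, ∅)}), loop↦thunk(5, ∅)}), loop↦thunk(5, ∅)}; St=[thunk]⟩
step 8: ⟨T=x; E={x↦thunk((λx. (x x)), {loop↦thunk(5, ∅)}), loop↦thunk(5, ∅)}; St=[thunk]⟩
step 9: ⟨T=(λx. (x x)); E={loop↦thunk(5, ∅)}; St=[thunk]⟩
step 10: ⟨T=(x x); E={x↦thunk(x, {x↦thunk(x, {x↦thunk((λx. (x x)), {loop↦thunk(5, ∅)}), loop↦thunk(5, ∅)}), loop↦thunk(5, ∅)}), loop↦thunk(5, ∅)}; St=∅⟩
step 11: ⟨T=x; E={x↦thunk(x, {x↦thunk(x, {x↦thunk((λx. (x x)), {loop↦thunk(5, ∅)}), loop↦thunk(5, ∅)}), loop↦thunk(5, ∅)}), loop↦thunk(5, ∅)}; St=[thunk]⟩
step 12: ⟨T=x; E={x↦thunk(x, {x↦thunk((λx. (x x)), {loop↦thunk(5, ∅)}), loop↦thunk(5, ∅)}), loop↦thunk(5, ∅)}; St=[thunk]⟩
→ 12 transitions taken and the configuration is still not final: no result within 12 steps

Answer: DIVERGES (no final state within 12 steps)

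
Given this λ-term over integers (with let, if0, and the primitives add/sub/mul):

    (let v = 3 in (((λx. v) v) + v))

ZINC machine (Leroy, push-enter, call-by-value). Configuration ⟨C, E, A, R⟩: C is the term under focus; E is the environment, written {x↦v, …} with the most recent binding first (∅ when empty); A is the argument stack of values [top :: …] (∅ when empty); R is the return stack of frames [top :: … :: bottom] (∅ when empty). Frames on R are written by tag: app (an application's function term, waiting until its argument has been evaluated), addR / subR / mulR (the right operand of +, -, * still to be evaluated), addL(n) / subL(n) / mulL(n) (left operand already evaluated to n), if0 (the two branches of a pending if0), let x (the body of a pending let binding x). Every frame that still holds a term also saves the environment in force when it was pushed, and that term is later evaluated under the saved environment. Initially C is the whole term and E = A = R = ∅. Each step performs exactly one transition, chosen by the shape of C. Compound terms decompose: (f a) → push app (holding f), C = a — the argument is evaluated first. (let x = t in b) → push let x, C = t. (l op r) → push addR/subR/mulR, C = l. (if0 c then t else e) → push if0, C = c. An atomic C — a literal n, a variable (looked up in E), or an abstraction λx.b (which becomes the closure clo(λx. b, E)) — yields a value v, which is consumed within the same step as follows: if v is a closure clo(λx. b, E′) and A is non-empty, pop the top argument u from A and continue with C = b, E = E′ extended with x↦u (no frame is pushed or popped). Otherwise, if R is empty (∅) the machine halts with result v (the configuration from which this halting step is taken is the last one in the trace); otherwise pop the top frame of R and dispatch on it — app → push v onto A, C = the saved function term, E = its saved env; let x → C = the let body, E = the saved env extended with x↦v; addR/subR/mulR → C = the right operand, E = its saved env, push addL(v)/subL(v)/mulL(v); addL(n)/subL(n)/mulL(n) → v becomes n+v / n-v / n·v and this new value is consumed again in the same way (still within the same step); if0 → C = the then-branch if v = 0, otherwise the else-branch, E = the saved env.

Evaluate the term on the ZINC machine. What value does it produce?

Answer: 6

Execution trace:
[0] [C=(let v = 3 in (((λx. v) v) + v)) | E=∅ | A=∅ | R=∅]
[1] [C=3 | E=∅ | A=∅ | R=[let v]]
[2] [C=(((λx. v) v) + v) | E={v↦3} | A=∅ | R=∅]
[3] [C=((λx. v) v) | E={v↦3} | A=∅ | R=[addR]]
[4] [C=v | E={v↦3} | A=∅ | R=[app :: addR]]
[5] [C=(λx. v) | E={v↦3} | A=[3] | R=[addR]]
[6] [C=v | E={x↦3, v↦3} | A=∅ | R=[addR]]
[7] [C=v | E={v↦3} | A=∅ | R=[addL(3)]]
→ final value 6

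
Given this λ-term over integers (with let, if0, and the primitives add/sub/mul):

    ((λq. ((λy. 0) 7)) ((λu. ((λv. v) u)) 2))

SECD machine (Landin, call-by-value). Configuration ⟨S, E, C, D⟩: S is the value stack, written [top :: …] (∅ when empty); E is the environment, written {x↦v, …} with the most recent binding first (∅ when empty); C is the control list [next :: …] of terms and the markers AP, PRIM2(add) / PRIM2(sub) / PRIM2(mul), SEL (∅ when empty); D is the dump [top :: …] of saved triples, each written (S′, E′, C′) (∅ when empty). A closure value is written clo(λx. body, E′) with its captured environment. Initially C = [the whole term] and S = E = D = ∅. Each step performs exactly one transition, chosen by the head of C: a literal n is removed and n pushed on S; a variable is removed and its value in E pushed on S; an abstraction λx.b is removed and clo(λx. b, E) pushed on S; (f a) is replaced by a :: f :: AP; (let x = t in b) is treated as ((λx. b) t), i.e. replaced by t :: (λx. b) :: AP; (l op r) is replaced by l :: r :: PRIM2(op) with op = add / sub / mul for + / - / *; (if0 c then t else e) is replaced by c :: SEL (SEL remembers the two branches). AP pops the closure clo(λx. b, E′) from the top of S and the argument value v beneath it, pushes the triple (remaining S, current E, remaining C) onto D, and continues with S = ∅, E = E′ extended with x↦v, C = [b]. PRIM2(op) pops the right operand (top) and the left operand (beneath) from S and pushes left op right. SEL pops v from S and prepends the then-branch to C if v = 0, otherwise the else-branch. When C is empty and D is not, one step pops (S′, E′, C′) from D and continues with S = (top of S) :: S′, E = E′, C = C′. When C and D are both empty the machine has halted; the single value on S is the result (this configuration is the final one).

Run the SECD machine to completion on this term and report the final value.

Answer: 0

Derivation:
t=0: [S=∅ | E=∅ | C=[((λq. ((λy. 0) 7)) ((λu. ((λv. v) u)) 2))] | D=∅]
t=1: [S=∅ | E=∅ | C=[((λu. ((λv. v) u)) 2) :: (λq. ((λy. 0) 7)) :: AP] | D=∅]
t=2: [S=∅ | E=∅ | C=[2 :: (λu. ((λv. v) u)) :: AP :: (λq. ((λy. 0) 7)) :: AP] | D=∅]
t=3: [S=[2] | E=∅ | C=[(λu. ((λv. v) u)) :: AP :: (λq. ((λy. 0) 7)) :: AP] | D=∅]
t=4: [S=[clo(λu. ((λv. v) u), ∅) :: 2] | E=∅ | C=[AP :: (λq. ((λy. 0) 7)) :: AP] | D=∅]
t=5: [S=∅ | E={u↦2} | C=[((λv. v) u)] | D=[(∅, ∅, [(λq. ((λy. 0) 7)) :: AP])]]
t=6: [S=∅ | E={u↦2} | C=[u :: (λv. v) :: AP] | D=[(∅, ∅, [(λq. ((λy. 0) 7)) :: AP])]]
t=7: [S=[2] | E={u↦2} | C=[(λv. v) :: AP] | D=[(∅, ∅, [(λq. ((λy. 0) 7)) :: AP])]]
t=8: [S=[clo(λv. v, {u↦2}) :: 2] | E={u↦2} | C=[AP] | D=[(∅, ∅, [(λq. ((λy. 0) 7)) :: AP])]]
t=9: [S=∅ | E={v↦2, u↦2} | C=[v] | D=[(∅, {u↦2}, ∅) :: (∅, ∅, [(λq. ((λy. 0) 7)) :: AP])]]
t=10: [S=[2] | E={v↦2, u↦2} | C=∅ | D=[(∅, {u↦2}, ∅) :: (∅, ∅, [(λq. ((λy. 0) 7)) :: AP])]]
t=11: [S=[2] | E={u↦2} | C=∅ | D=[(∅, ∅, [(λq. ((λy. 0) 7)) :: AP])]]
t=12: [S=[2] | E=∅ | C=[(λq. ((λy. 0) 7)) :: AP] | D=∅]
t=13: [S=[clo(λq. ((λy. 0) 7), ∅) :: 2] | E=∅ | C=[AP] | D=∅]
t=14: [S=∅ | E={q↦2} | C=[((λy. 0) 7)] | D=[(∅, ∅, ∅)]]
t=15: [S=∅ | E={q↦2} | C=[7 :: (λy. 0) :: AP] | D=[(∅, ∅, ∅)]]
t=16: [S=[7] | E={q↦2} | C=[(λy. 0) :: AP] | D=[(∅, ∅, ∅)]]
t=17: [S=[clo(λy. 0, {q↦2}) :: 7] | E={q↦2} | C=[AP] | D=[(∅, ∅, ∅)]]
t=18: [S=∅ | E={y↦7, q↦2} | C=[0] | D=[(∅, {q↦2}, ∅) :: (∅, ∅, ∅)]]
t=19: [S=[0] | E={y↦7, q↦2} | C=∅ | D=[(∅, {q↦2}, ∅) :: (∅, ∅, ∅)]]
t=20: [S=[0] | E={q↦2} | C=∅ | D=[(∅, ∅, ∅)]]
t=21: [S=[0] | E=∅ | C=∅ | D=∅]
→ final value 0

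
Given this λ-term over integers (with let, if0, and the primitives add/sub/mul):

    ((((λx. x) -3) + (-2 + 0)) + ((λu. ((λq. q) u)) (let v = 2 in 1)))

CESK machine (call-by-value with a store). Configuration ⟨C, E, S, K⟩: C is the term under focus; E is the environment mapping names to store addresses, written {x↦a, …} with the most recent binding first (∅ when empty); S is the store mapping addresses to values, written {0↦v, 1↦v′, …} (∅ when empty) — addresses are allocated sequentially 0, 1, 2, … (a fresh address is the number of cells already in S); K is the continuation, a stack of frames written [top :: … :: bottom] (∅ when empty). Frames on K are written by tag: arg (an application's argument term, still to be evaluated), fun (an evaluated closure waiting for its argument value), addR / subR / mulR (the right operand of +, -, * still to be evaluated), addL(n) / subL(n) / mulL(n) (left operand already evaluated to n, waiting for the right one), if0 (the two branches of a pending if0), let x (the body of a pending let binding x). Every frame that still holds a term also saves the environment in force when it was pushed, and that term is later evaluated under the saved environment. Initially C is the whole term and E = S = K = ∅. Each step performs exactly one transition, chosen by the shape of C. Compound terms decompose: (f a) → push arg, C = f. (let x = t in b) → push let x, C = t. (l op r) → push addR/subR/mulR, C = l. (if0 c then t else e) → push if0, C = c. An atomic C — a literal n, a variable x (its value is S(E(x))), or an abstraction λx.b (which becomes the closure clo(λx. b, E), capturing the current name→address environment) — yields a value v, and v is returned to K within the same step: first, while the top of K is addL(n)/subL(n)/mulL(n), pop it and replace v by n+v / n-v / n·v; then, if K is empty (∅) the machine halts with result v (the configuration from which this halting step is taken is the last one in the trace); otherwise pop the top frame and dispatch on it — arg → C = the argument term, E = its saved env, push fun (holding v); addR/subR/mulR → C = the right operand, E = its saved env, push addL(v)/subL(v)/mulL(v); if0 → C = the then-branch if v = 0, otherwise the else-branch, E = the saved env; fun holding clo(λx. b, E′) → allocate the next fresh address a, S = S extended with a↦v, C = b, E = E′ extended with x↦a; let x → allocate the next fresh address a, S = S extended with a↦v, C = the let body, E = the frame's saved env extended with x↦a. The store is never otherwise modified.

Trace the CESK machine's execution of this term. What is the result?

step 0: [C=((((λx. x) -3) + (-2 + 0)) + ((λu. ((λq. q) u)) (let v = 2 in 1))) | E=∅ | S=∅ | K=∅]
step 1: [C=(((λx. x) -3) + (-2 + 0)) | E=∅ | S=∅ | K=[addR]]
step 2: [C=((λx. x) -3) | E=∅ | S=∅ | K=[addR :: addR]]
step 3: [C=(λx. x) | E=∅ | S=∅ | K=[arg :: addR :: addR]]
step 4: [C=-3 | E=∅ | S=∅ | K=[fun :: addR :: addR]]
step 5: [C=x | E={x↦0} | S={0↦-3} | K=[addR :: addR]]
step 6: [C=(-2 + 0) | E=∅ | S={0↦-3} | K=[addL(-3) :: addR]]
step 7: [C=-2 | E=∅ | S={0↦-3} | K=[addR :: addL(-3) :: addR]]
step 8: [C=0 | E=∅ | S={0↦-3} | K=[addL(-2) :: addL(-3) :: addR]]
step 9: [C=((λu. ((λq. q) u)) (let v = 2 in 1)) | E=∅ | S={0↦-3} | K=[addL(-5)]]
step 10: [C=(λu. ((λq. q) u)) | E=∅ | S={0↦-3} | K=[arg :: addL(-5)]]
step 11: [C=(let v = 2 in 1) | E=∅ | S={0↦-3} | K=[fun :: addL(-5)]]
step 12: [C=2 | E=∅ | S={0↦-3} | K=[let v :: fun :: addL(-5)]]
step 13: [C=1 | E={v↦1} | S={0↦-3, 1↦2} | K=[fun :: addL(-5)]]
step 14: [C=((λq. q) u) | E={u↦2} | S={0↦-3, 1↦2, 2↦1} | K=[addL(-5)]]
step 15: [C=(λq. q) | E={u↦2} | S={0↦-3, 1↦2, 2↦1} | K=[arg :: addL(-5)]]
step 16: [C=u | E={u↦2} | S={0↦-3, 1↦2, 2↦1} | K=[fun :: addL(-5)]]
step 17: [C=q | E={q↦3, u↦2} | S={0↦-3, 1↦2, 2↦1, 3↦1} | K=[addL(-5)]]
→ final value -4

Answer: -4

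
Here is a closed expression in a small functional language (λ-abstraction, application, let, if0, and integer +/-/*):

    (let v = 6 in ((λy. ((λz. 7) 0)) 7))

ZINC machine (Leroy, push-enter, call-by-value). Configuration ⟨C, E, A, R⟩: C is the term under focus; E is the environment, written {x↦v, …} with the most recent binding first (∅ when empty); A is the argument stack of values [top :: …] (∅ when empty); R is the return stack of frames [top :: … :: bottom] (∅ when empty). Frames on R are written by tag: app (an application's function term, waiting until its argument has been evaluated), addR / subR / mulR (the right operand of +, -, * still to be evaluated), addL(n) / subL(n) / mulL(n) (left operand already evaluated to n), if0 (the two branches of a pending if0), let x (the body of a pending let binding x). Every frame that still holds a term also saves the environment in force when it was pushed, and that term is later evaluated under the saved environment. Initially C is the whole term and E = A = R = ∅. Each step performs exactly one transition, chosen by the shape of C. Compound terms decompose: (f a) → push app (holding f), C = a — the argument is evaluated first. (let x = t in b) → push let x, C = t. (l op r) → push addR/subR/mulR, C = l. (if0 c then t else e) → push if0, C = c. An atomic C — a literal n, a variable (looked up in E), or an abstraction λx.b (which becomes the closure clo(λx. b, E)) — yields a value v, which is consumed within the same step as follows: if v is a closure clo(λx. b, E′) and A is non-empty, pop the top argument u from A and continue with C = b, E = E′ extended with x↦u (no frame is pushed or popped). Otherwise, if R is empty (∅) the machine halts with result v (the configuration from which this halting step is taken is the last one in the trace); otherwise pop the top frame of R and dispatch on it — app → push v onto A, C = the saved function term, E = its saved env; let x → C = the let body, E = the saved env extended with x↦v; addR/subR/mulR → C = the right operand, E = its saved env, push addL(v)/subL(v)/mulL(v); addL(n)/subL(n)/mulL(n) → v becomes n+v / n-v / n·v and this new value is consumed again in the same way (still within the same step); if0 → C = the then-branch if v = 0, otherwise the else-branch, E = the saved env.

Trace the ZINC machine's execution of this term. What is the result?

0. [C=(let v = 6 in ((λy. ((λz. 7) 0)) 7)) | E=∅ | A=∅ | R=∅]
1. [C=6 | E=∅ | A=∅ | R=[let v]]
2. [C=((λy. ((λz. 7) 0)) 7) | E={v↦6} | A=∅ | R=∅]
3. [C=7 | E={v↦6} | A=∅ | R=[app]]
4. [C=(λy. ((λz. 7) 0)) | E={v↦6} | A=[7] | R=∅]
5. [C=((λz. 7) 0) | E={y↦7, v↦6} | A=∅ | R=∅]
6. [C=0 | E={y↦7, v↦6} | A=∅ | R=[app]]
7. [C=(λz. 7) | E={y↦7, v↦6} | A=[0] | R=∅]
8. [C=7 | E={z↦0, y↦7, v↦6} | A=∅ | R=∅]
→ final value 7

Answer: 7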